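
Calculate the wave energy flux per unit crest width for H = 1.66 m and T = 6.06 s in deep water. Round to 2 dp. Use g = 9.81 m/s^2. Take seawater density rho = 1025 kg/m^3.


P = rho * g^2 * H^2 * T / (32 * pi)
P = 1025 * 9.81^2 * 1.66^2 * 6.06 / (32 * pi)
P = 1025 * 96.2361 * 2.7556 * 6.06 / 100.53096
P = 16385.17 W/m

16385.17


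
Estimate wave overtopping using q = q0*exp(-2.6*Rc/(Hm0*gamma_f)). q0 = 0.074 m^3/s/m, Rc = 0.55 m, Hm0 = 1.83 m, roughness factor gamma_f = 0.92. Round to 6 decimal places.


q = q0 * exp(-2.6 * Rc / (Hm0 * gamma_f))
Exponent = -2.6 * 0.55 / (1.83 * 0.92)
= -2.6 * 0.55 / 1.6836
= -0.849370
exp(-0.849370) = 0.427684
q = 0.074 * 0.427684
q = 0.031649 m^3/s/m

0.031649


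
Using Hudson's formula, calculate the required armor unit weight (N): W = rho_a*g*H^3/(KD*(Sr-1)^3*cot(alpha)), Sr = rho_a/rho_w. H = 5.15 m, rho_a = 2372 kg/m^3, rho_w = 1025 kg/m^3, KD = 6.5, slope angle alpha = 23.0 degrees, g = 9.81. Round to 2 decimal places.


Sr = rho_a / rho_w = 2372 / 1025 = 2.314146
(Sr - 1) = 1.314146
(Sr - 1)^3 = 2.269505
cot(23.0) = 1 / tan(23.0) = 1 / 0.424475 = 2.355852
Numerator = 2372 * 9.81 * 5.15^3 = 3178376.7795
Denominator = 6.5 * 2.269505 * 2.355852 = 34.753025
W = 3178376.7795 / 34.753025
W = 91456.12 N

91456.12


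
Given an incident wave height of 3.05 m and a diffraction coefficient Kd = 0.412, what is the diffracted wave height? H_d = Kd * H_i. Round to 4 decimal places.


H_d = Kd * H_i
H_d = 0.412 * 3.05
H_d = 1.2566 m

1.2566


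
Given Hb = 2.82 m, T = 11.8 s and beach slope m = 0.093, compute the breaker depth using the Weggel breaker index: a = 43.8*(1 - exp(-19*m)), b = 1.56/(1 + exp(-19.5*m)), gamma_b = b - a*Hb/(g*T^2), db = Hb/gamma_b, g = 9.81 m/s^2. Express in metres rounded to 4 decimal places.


a = 43.8 * (1 - exp(-19 * m))
exp(-19 * 0.093) = exp(-1.7670) = 0.170845
a = 43.8 * (1 - 0.170845) = 36.317000
b = 1.56 / (1 + exp(-19.5 * m))
exp(-19.5 * 0.093) = exp(-1.8135) = 0.163082
b = 1.56 / (1 + 0.163082) = 1.341264
Hb / (g * T^2) = 2.82 / (9.81 * 11.8^2) = 2.82 / 1365.9444 = 0.00206451
gamma_b = b - a * Hb/(g*T^2) = 1.341264 - 36.317000 * 0.00206451 = 1.266287
db = Hb / gamma_b = 2.82 / 1.266287
db = 2.2270 m

2.2270


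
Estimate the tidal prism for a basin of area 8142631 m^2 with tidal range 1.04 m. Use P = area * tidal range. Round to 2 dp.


Tidal prism = Area * Tidal range
P = 8142631 * 1.04
P = 8468336.24 m^3

8468336.24


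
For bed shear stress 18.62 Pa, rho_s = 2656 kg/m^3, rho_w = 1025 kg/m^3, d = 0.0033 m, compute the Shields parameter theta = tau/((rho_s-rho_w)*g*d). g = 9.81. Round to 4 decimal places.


theta = tau / ((rho_s - rho_w) * g * d)
rho_s - rho_w = 2656 - 1025 = 1631
Denominator = 1631 * 9.81 * 0.0033 = 52.800363
theta = 18.62 / 52.800363
theta = 0.3526

0.3526


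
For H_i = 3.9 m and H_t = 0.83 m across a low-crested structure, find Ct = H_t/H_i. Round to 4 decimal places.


Ct = H_t / H_i
Ct = 0.83 / 3.9
Ct = 0.2128

0.2128


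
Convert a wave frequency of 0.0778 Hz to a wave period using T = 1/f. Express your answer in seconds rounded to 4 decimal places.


T = 1 / f
T = 1 / 0.0778
T = 12.8535 s

12.8535


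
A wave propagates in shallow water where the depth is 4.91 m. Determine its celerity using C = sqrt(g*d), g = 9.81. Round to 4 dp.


Using the shallow-water approximation:
C = sqrt(g * d) = sqrt(9.81 * 4.91)
C = sqrt(48.1671)
C = 6.9403 m/s

6.9403


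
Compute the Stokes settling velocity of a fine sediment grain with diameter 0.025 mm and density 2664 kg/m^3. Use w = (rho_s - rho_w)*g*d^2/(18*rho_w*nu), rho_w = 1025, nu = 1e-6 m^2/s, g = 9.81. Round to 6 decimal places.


w = (rho_s - rho_w) * g * d^2 / (18 * rho_w * nu)
d = 0.025 mm = 0.000025 m
rho_s - rho_w = 2664 - 1025 = 1639
Numerator = 1639 * 9.81 * (0.000025)^2 = 0.000010049119
Denominator = 18 * 1025 * 1e-6 = 0.018450
w = 0.000545 m/s

0.000545


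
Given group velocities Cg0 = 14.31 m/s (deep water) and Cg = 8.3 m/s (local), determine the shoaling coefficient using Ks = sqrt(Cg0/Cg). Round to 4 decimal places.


Ks = sqrt(Cg0 / Cg)
Ks = sqrt(14.31 / 8.3)
Ks = sqrt(1.7241)
Ks = 1.3130

1.3130


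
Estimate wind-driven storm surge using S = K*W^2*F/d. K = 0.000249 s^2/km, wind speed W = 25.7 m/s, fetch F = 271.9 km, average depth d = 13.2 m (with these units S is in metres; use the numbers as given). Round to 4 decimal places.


S = K * W^2 * F / d
W^2 = 25.7^2 = 660.49
S = 0.000249 * 660.49 * 271.9 / 13.2
Numerator = 0.000249 * 660.49 * 271.9 = 44.717221
S = 44.717221 / 13.2 = 3.3877 m

3.3877


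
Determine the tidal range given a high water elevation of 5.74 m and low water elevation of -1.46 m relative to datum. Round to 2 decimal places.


Tidal range = High water - Low water
Tidal range = 5.74 - (-1.46)
Tidal range = 7.20 m

7.20


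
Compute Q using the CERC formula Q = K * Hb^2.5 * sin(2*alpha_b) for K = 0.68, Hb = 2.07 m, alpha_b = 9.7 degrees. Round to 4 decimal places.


Q = K * Hb^2.5 * sin(2 * alpha_b)
Hb^2.5 = 2.07^2.5 = 6.164898
sin(2 * 9.7) = sin(19.4) = 0.332161
Q = 0.68 * 6.164898 * 0.332161
Q = 1.3925 m^3/s

1.3925


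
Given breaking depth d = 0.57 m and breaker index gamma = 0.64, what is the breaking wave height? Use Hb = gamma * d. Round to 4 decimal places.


Hb = gamma * d
Hb = 0.64 * 0.57
Hb = 0.3648 m

0.3648


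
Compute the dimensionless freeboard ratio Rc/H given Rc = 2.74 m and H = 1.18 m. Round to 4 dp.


Relative freeboard = Rc / H
= 2.74 / 1.18
= 2.3220

2.3220


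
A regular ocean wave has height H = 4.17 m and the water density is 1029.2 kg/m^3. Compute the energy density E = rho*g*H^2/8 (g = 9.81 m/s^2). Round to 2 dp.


E = (1/8) * rho * g * H^2
E = (1/8) * 1029.2 * 9.81 * 4.17^2
E = 0.125 * 1029.2 * 9.81 * 17.3889
E = 21945.77 J/m^2

21945.77


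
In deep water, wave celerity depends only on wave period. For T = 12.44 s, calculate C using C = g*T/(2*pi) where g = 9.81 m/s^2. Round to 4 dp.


We use the deep-water celerity formula:
C = g * T / (2 * pi)
C = 9.81 * 12.44 / (2 * 3.14159...)
C = 122.036400 / 6.283185
C = 19.4227 m/s

19.4227


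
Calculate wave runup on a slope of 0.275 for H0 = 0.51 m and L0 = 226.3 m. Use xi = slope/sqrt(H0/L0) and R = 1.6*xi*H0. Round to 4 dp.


xi = slope / sqrt(H0/L0)
H0/L0 = 0.51/226.3 = 0.002254
sqrt(0.002254) = 0.047473
xi = 0.275 / 0.047473 = 5.792818
R = 1.6 * xi * H0 = 1.6 * 5.792818 * 0.51
R = 4.7269 m

4.7269


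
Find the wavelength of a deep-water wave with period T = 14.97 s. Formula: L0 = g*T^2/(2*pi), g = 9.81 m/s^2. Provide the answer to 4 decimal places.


L0 = g * T^2 / (2 * pi)
L0 = 9.81 * 14.97^2 / (2 * pi)
L0 = 9.81 * 224.1009 / 6.28319
L0 = 2198.4298 / 6.28319
L0 = 349.8910 m

349.8910


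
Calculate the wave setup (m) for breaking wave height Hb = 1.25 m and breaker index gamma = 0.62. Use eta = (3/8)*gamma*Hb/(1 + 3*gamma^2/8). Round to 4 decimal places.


eta = (3/8) * gamma * Hb / (1 + 3*gamma^2/8)
Numerator = (3/8) * 0.62 * 1.25 = 0.290625
Denominator = 1 + 3*0.62^2/8 = 1 + 0.144150 = 1.144150
eta = 0.290625 / 1.144150
eta = 0.2540 m

0.2540


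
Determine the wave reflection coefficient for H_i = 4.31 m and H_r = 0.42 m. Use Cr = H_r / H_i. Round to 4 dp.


Cr = H_r / H_i
Cr = 0.42 / 4.31
Cr = 0.0974

0.0974


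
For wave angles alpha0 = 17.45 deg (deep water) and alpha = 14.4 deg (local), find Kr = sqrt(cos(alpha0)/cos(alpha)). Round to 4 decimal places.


Kr = sqrt(cos(alpha0) / cos(alpha))
cos(17.45) = 0.953979
cos(14.4) = 0.968583
Kr = sqrt(0.953979 / 0.968583)
Kr = sqrt(0.984922)
Kr = 0.9924

0.9924


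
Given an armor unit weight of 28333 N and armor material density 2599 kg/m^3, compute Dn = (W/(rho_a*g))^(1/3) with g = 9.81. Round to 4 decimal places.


V = W / (rho_a * g)
V = 28333 / (2599 * 9.81)
V = 28333 / 25496.19
V = 1.111264 m^3
Dn = V^(1/3) = 1.111264^(1/3)
Dn = 1.0358 m

1.0358


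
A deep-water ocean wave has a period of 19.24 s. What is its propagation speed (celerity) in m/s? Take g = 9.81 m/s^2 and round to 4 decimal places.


We use the deep-water celerity formula:
C = g * T / (2 * pi)
C = 9.81 * 19.24 / (2 * 3.14159...)
C = 188.744400 / 6.283185
C = 30.0396 m/s

30.0396


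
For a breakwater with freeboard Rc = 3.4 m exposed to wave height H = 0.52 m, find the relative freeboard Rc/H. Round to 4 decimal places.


Relative freeboard = Rc / H
= 3.4 / 0.52
= 6.5385

6.5385


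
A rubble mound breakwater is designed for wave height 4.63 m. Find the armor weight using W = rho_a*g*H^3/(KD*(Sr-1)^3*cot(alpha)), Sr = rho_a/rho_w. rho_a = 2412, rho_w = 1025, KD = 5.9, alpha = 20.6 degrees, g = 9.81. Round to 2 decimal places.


Sr = rho_a / rho_w = 2412 / 1025 = 2.353171
(Sr - 1) = 1.353171
(Sr - 1)^3 = 2.477752
cot(20.6) = 1 / tan(20.6) = 1 / 0.375875 = 2.660457
Numerator = 2412 * 9.81 * 4.63^3 = 2348493.0749
Denominator = 5.9 * 2.477752 * 2.660457 = 38.892515
W = 2348493.0749 / 38.892515
W = 60384.19 N

60384.19


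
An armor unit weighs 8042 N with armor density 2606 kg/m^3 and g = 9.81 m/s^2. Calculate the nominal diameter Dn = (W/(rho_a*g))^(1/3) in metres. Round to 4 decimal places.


V = W / (rho_a * g)
V = 8042 / (2606 * 9.81)
V = 8042 / 25564.86
V = 0.314572 m^3
Dn = V^(1/3) = 0.314572^(1/3)
Dn = 0.6801 m

0.6801


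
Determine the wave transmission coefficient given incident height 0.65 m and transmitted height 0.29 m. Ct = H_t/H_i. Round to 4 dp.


Ct = H_t / H_i
Ct = 0.29 / 0.65
Ct = 0.4462

0.4462


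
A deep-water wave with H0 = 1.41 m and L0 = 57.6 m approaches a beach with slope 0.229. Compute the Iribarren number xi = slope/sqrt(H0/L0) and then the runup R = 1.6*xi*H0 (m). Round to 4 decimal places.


xi = slope / sqrt(H0/L0)
H0/L0 = 1.41/57.6 = 0.024479
sqrt(0.024479) = 0.156458
xi = 0.229 / 0.156458 = 1.463650
R = 1.6 * xi * H0 = 1.6 * 1.463650 * 1.41
R = 3.3020 m

3.3020


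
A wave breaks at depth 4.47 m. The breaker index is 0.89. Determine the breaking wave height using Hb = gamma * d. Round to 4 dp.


Hb = gamma * d
Hb = 0.89 * 4.47
Hb = 3.9783 m

3.9783


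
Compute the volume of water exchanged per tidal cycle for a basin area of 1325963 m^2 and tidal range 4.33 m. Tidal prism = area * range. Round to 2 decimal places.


Tidal prism = Area * Tidal range
P = 1325963 * 4.33
P = 5741419.79 m^3

5741419.79


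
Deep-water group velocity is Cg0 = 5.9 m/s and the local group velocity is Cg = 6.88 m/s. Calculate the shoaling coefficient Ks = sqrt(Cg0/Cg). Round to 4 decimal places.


Ks = sqrt(Cg0 / Cg)
Ks = sqrt(5.9 / 6.88)
Ks = sqrt(0.8576)
Ks = 0.9260

0.9260


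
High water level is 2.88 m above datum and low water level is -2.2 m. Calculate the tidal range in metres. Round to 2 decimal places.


Tidal range = High water - Low water
Tidal range = 2.88 - (-2.2)
Tidal range = 5.08 m

5.08


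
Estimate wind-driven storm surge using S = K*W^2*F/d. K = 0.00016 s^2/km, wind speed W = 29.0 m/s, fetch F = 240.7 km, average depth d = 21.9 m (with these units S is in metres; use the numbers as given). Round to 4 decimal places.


S = K * W^2 * F / d
W^2 = 29.0^2 = 841.00
S = 0.00016 * 841.00 * 240.7 / 21.9
Numerator = 0.00016 * 841.00 * 240.7 = 32.388592
S = 32.388592 / 21.9 = 1.4789 m

1.4789


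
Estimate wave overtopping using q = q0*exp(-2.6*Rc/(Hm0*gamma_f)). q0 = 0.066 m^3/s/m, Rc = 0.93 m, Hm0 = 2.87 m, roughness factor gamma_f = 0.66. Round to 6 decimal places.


q = q0 * exp(-2.6 * Rc / (Hm0 * gamma_f))
Exponent = -2.6 * 0.93 / (2.87 * 0.66)
= -2.6 * 0.93 / 1.8942
= -1.276528
exp(-1.276528) = 0.279004
q = 0.066 * 0.279004
q = 0.018414 m^3/s/m

0.018414


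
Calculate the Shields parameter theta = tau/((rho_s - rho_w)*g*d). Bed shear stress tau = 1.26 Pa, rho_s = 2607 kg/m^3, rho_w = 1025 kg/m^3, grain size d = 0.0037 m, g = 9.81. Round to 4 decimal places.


theta = tau / ((rho_s - rho_w) * g * d)
rho_s - rho_w = 2607 - 1025 = 1582
Denominator = 1582 * 9.81 * 0.0037 = 57.421854
theta = 1.26 / 57.421854
theta = 0.0219

0.0219


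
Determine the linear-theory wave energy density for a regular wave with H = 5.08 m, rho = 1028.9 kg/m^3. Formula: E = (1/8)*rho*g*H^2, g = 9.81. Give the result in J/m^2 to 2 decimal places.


E = (1/8) * rho * g * H^2
E = (1/8) * 1028.9 * 9.81 * 5.08^2
E = 0.125 * 1028.9 * 9.81 * 25.8064
E = 32559.64 J/m^2

32559.64


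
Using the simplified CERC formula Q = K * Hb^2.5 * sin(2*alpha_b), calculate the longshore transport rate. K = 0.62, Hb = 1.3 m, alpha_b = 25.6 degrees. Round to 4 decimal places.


Q = K * Hb^2.5 * sin(2 * alpha_b)
Hb^2.5 = 1.3^2.5 = 1.926896
sin(2 * 25.6) = sin(51.2) = 0.779338
Q = 0.62 * 1.926896 * 0.779338
Q = 0.9311 m^3/s

0.9311


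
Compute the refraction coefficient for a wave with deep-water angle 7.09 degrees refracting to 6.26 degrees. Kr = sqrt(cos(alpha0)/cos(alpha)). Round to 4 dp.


Kr = sqrt(cos(alpha0) / cos(alpha))
cos(7.09) = 0.992353
cos(6.26) = 0.994037
Kr = sqrt(0.992353 / 0.994037)
Kr = sqrt(0.998306)
Kr = 0.9992

0.9992


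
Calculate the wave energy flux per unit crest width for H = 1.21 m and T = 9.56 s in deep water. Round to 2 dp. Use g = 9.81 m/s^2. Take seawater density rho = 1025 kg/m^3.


P = rho * g^2 * H^2 * T / (32 * pi)
P = 1025 * 9.81^2 * 1.21^2 * 9.56 / (32 * pi)
P = 1025 * 96.2361 * 1.4641 * 9.56 / 100.53096
P = 13733.80 W/m

13733.80


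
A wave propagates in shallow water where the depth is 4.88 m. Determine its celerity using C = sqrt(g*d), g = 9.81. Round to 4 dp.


Using the shallow-water approximation:
C = sqrt(g * d) = sqrt(9.81 * 4.88)
C = sqrt(47.8728)
C = 6.9190 m/s

6.9190


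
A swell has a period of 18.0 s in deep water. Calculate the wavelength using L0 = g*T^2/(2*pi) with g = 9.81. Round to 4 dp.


L0 = g * T^2 / (2 * pi)
L0 = 9.81 * 18.0^2 / (2 * pi)
L0 = 9.81 * 324.0000 / 6.28319
L0 = 3178.4400 / 6.28319
L0 = 505.8644 m

505.8644


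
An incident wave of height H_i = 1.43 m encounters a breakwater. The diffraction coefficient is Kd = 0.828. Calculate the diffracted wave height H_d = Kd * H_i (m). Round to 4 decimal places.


H_d = Kd * H_i
H_d = 0.828 * 1.43
H_d = 1.1840 m

1.1840


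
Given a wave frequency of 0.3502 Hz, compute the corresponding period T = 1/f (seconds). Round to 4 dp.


T = 1 / f
T = 1 / 0.3502
T = 2.8555 s

2.8555


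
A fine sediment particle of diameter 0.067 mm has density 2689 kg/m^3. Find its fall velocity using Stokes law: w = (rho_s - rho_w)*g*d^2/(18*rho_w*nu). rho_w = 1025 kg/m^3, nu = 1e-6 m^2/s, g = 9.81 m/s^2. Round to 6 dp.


w = (rho_s - rho_w) * g * d^2 / (18 * rho_w * nu)
d = 0.067 mm = 0.000067 m
rho_s - rho_w = 2689 - 1025 = 1664
Numerator = 1664 * 9.81 * (0.000067)^2 = 0.000073277718
Denominator = 18 * 1025 * 1e-6 = 0.018450
w = 0.003972 m/s

0.003972


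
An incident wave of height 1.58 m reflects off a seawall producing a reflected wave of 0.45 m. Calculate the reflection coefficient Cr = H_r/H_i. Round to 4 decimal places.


Cr = H_r / H_i
Cr = 0.45 / 1.58
Cr = 0.2848

0.2848


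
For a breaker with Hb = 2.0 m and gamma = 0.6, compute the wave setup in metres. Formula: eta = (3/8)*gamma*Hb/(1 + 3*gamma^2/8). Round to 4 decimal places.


eta = (3/8) * gamma * Hb / (1 + 3*gamma^2/8)
Numerator = (3/8) * 0.6 * 2.0 = 0.450000
Denominator = 1 + 3*0.6^2/8 = 1 + 0.135000 = 1.135000
eta = 0.450000 / 1.135000
eta = 0.3965 m

0.3965


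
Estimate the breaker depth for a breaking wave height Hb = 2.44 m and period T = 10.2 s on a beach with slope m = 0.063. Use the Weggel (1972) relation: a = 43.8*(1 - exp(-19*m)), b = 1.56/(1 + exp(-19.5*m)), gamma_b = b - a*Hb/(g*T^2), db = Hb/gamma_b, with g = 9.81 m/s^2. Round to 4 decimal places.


a = 43.8 * (1 - exp(-19 * m))
exp(-19 * 0.063) = exp(-1.1970) = 0.302099
a = 43.8 * (1 - 0.302099) = 30.568057
b = 1.56 / (1 + exp(-19.5 * m))
exp(-19.5 * 0.063) = exp(-1.2285) = 0.292731
b = 1.56 / (1 + 0.292731) = 1.206747
Hb / (g * T^2) = 2.44 / (9.81 * 10.2^2) = 2.44 / 1020.6324 = 0.00239067
gamma_b = b - a * Hb/(g*T^2) = 1.206747 - 30.568057 * 0.00239067 = 1.133669
db = Hb / gamma_b = 2.44 / 1.133669
db = 2.1523 m

2.1523


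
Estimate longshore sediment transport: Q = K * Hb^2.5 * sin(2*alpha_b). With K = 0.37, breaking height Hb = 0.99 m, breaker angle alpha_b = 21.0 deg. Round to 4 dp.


Q = K * Hb^2.5 * sin(2 * alpha_b)
Hb^2.5 = 0.99^2.5 = 0.975187
sin(2 * 21.0) = sin(42.0) = 0.669131
Q = 0.37 * 0.975187 * 0.669131
Q = 0.2414 m^3/s

0.2414


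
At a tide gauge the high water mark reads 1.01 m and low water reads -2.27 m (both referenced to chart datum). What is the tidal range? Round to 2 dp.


Tidal range = High water - Low water
Tidal range = 1.01 - (-2.27)
Tidal range = 3.28 m

3.28


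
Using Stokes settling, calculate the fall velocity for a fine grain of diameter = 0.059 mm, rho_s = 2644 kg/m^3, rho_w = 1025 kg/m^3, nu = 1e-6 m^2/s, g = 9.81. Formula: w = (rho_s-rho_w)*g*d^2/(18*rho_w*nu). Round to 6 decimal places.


w = (rho_s - rho_w) * g * d^2 / (18 * rho_w * nu)
d = 0.059 mm = 0.000059 m
rho_s - rho_w = 2644 - 1025 = 1619
Numerator = 1619 * 9.81 * (0.000059)^2 = 0.000055286600
Denominator = 18 * 1025 * 1e-6 = 0.018450
w = 0.002997 m/s

0.002997


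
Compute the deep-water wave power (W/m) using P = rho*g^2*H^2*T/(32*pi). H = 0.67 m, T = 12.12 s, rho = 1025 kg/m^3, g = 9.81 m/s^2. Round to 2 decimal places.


P = rho * g^2 * H^2 * T / (32 * pi)
P = 1025 * 9.81^2 * 0.67^2 * 12.12 / (32 * pi)
P = 1025 * 96.2361 * 0.4489 * 12.12 / 100.53096
P = 5338.44 W/m

5338.44


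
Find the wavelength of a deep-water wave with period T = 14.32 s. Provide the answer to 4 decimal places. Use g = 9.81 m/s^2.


L0 = g * T^2 / (2 * pi)
L0 = 9.81 * 14.32^2 / (2 * pi)
L0 = 9.81 * 205.0624 / 6.28319
L0 = 2011.6621 / 6.28319
L0 = 320.1660 m

320.1660


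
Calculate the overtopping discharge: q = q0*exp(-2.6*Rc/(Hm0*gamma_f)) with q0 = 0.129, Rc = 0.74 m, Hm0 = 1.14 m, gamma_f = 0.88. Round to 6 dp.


q = q0 * exp(-2.6 * Rc / (Hm0 * gamma_f))
Exponent = -2.6 * 0.74 / (1.14 * 0.88)
= -2.6 * 0.74 / 1.0032
= -1.917863
exp(-1.917863) = 0.146921
q = 0.129 * 0.146921
q = 0.018953 m^3/s/m

0.018953


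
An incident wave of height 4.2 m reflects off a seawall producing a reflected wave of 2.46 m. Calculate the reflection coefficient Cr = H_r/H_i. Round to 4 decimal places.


Cr = H_r / H_i
Cr = 2.46 / 4.2
Cr = 0.5857

0.5857


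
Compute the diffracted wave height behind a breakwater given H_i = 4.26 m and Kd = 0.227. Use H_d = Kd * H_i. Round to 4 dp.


H_d = Kd * H_i
H_d = 0.227 * 4.26
H_d = 0.9670 m

0.9670


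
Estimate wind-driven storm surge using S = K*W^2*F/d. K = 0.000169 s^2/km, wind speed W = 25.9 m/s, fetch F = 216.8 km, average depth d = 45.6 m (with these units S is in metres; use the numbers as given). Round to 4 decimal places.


S = K * W^2 * F / d
W^2 = 25.9^2 = 670.81
S = 0.000169 * 670.81 * 216.8 / 45.6
Numerator = 0.000169 * 670.81 * 216.8 = 24.577942
S = 24.577942 / 45.6 = 0.5390 m

0.5390


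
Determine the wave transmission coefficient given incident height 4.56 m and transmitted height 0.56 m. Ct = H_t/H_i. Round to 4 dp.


Ct = H_t / H_i
Ct = 0.56 / 4.56
Ct = 0.1228

0.1228


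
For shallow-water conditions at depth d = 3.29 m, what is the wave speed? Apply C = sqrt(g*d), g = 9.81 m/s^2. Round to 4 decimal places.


Using the shallow-water approximation:
C = sqrt(g * d) = sqrt(9.81 * 3.29)
C = sqrt(32.2749)
C = 5.6811 m/s

5.6811


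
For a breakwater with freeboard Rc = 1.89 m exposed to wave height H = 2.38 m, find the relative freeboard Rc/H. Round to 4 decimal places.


Relative freeboard = Rc / H
= 1.89 / 2.38
= 0.7941

0.7941


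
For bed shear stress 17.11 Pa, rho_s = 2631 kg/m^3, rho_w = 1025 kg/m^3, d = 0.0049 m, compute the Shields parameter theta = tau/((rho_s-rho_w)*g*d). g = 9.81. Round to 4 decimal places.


theta = tau / ((rho_s - rho_w) * g * d)
rho_s - rho_w = 2631 - 1025 = 1606
Denominator = 1606 * 9.81 * 0.0049 = 77.198814
theta = 17.11 / 77.198814
theta = 0.2216

0.2216


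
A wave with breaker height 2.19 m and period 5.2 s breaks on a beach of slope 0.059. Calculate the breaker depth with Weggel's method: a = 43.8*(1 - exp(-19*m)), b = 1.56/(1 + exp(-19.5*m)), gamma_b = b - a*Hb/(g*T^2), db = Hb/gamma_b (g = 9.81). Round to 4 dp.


a = 43.8 * (1 - exp(-19 * m))
exp(-19 * 0.059) = exp(-1.1210) = 0.325954
a = 43.8 * (1 - 0.325954) = 29.523229
b = 1.56 / (1 + exp(-19.5 * m))
exp(-19.5 * 0.059) = exp(-1.1505) = 0.316478
b = 1.56 / (1 + 0.316478) = 1.184979
Hb / (g * T^2) = 2.19 / (9.81 * 5.2^2) = 2.19 / 265.2624 = 0.00825598
gamma_b = b - a * Hb/(g*T^2) = 1.184979 - 29.523229 * 0.00825598 = 0.941236
db = Hb / gamma_b = 2.19 / 0.941236
db = 2.3267 m

2.3267


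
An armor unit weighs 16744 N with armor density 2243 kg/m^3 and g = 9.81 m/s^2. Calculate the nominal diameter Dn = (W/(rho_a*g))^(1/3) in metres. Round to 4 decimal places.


V = W / (rho_a * g)
V = 16744 / (2243 * 9.81)
V = 16744 / 22003.83
V = 0.760958 m^3
Dn = V^(1/3) = 0.760958^(1/3)
Dn = 0.9130 m

0.9130


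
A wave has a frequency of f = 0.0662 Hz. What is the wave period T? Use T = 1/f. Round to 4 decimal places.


T = 1 / f
T = 1 / 0.0662
T = 15.1057 s

15.1057


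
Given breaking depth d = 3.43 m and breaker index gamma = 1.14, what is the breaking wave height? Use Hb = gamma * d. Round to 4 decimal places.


Hb = gamma * d
Hb = 1.14 * 3.43
Hb = 3.9102 m

3.9102


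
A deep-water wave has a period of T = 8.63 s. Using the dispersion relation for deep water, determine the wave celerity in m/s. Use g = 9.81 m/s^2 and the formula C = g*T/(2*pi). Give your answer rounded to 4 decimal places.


We use the deep-water celerity formula:
C = g * T / (2 * pi)
C = 9.81 * 8.63 / (2 * 3.14159...)
C = 84.660300 / 6.283185
C = 13.4741 m/s

13.4741


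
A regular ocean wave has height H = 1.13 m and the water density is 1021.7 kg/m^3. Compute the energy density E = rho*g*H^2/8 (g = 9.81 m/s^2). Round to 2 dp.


E = (1/8) * rho * g * H^2
E = (1/8) * 1021.7 * 9.81 * 1.13^2
E = 0.125 * 1021.7 * 9.81 * 1.2769
E = 1599.78 J/m^2

1599.78


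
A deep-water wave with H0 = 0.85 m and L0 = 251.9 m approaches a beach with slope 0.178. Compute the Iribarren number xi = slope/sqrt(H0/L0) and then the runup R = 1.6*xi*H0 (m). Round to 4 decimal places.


xi = slope / sqrt(H0/L0)
H0/L0 = 0.85/251.9 = 0.003374
sqrt(0.003374) = 0.058089
xi = 0.178 / 0.058089 = 3.064253
R = 1.6 * xi * H0 = 1.6 * 3.064253 * 0.85
R = 4.1674 m

4.1674


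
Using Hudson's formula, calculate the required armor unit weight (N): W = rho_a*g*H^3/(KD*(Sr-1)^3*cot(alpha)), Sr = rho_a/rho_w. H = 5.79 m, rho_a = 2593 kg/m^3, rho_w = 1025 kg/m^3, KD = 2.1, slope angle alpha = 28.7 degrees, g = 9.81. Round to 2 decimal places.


Sr = rho_a / rho_w = 2593 / 1025 = 2.529756
(Sr - 1) = 1.529756
(Sr - 1)^3 = 3.579864
cot(28.7) = 1 / tan(28.7) = 1 / 0.547484 = 1.826537
Numerator = 2593 * 9.81 * 5.79^3 = 4937501.2130
Denominator = 2.1 * 3.579864 * 1.826537 = 13.731388
W = 4937501.2130 / 13.731388
W = 359577.72 N

359577.72


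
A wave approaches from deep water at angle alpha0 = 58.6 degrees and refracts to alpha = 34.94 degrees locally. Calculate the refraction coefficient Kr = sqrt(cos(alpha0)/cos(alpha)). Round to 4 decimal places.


Kr = sqrt(cos(alpha0) / cos(alpha))
cos(58.6) = 0.521010
cos(34.94) = 0.819752
Kr = sqrt(0.521010 / 0.819752)
Kr = sqrt(0.635570)
Kr = 0.7972

0.7972


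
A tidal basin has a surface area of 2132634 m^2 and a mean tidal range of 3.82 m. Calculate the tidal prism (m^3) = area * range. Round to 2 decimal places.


Tidal prism = Area * Tidal range
P = 2132634 * 3.82
P = 8146661.88 m^3

8146661.88


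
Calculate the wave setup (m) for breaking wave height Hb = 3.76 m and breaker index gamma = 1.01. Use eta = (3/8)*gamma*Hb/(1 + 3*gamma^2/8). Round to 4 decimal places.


eta = (3/8) * gamma * Hb / (1 + 3*gamma^2/8)
Numerator = (3/8) * 1.01 * 3.76 = 1.424100
Denominator = 1 + 3*1.01^2/8 = 1 + 0.382538 = 1.382538
eta = 1.424100 / 1.382538
eta = 1.0301 m

1.0301


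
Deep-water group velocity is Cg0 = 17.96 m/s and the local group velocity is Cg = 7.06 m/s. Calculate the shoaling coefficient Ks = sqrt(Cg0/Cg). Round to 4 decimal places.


Ks = sqrt(Cg0 / Cg)
Ks = sqrt(17.96 / 7.06)
Ks = sqrt(2.5439)
Ks = 1.5950

1.5950


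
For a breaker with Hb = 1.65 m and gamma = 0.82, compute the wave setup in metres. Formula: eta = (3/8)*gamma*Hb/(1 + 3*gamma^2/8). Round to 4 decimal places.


eta = (3/8) * gamma * Hb / (1 + 3*gamma^2/8)
Numerator = (3/8) * 0.82 * 1.65 = 0.507375
Denominator = 1 + 3*0.82^2/8 = 1 + 0.252150 = 1.252150
eta = 0.507375 / 1.252150
eta = 0.4052 m

0.4052


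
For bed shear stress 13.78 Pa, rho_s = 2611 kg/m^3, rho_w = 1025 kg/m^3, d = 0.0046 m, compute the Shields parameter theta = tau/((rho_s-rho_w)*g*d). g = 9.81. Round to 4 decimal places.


theta = tau / ((rho_s - rho_w) * g * d)
rho_s - rho_w = 2611 - 1025 = 1586
Denominator = 1586 * 9.81 * 0.0046 = 71.569836
theta = 13.78 / 71.569836
theta = 0.1925

0.1925


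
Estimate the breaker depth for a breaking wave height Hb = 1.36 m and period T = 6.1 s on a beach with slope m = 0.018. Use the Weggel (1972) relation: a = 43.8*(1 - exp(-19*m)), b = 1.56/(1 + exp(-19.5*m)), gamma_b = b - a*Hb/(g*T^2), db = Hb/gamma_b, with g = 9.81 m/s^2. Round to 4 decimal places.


a = 43.8 * (1 - exp(-19 * m))
exp(-19 * 0.018) = exp(-0.3420) = 0.710348
a = 43.8 * (1 - 0.710348) = 12.686749
b = 1.56 / (1 + exp(-19.5 * m))
exp(-19.5 * 0.018) = exp(-0.3510) = 0.703984
b = 1.56 / (1 + 0.703984) = 0.915502
Hb / (g * T^2) = 1.36 / (9.81 * 6.1^2) = 1.36 / 365.0301 = 0.00372572
gamma_b = b - a * Hb/(g*T^2) = 0.915502 - 12.686749 * 0.00372572 = 0.868234
db = Hb / gamma_b = 1.36 / 0.868234
db = 1.5664 m

1.5664


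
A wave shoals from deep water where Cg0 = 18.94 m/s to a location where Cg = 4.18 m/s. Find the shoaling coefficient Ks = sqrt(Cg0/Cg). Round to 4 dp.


Ks = sqrt(Cg0 / Cg)
Ks = sqrt(18.94 / 4.18)
Ks = sqrt(4.5311)
Ks = 2.1286

2.1286


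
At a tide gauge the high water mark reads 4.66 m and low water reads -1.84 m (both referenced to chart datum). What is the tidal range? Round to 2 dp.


Tidal range = High water - Low water
Tidal range = 4.66 - (-1.84)
Tidal range = 6.50 m

6.50


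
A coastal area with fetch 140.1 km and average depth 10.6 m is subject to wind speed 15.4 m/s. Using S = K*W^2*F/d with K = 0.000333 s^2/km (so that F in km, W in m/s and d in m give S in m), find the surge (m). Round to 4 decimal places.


S = K * W^2 * F / d
W^2 = 15.4^2 = 237.16
S = 0.000333 * 237.16 * 140.1 / 10.6
Numerator = 0.000333 * 237.16 * 140.1 = 11.064297
S = 11.064297 / 10.6 = 1.0438 m

1.0438


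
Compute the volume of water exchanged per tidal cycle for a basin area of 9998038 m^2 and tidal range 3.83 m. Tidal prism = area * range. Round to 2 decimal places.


Tidal prism = Area * Tidal range
P = 9998038 * 3.83
P = 38292485.54 m^3

38292485.54


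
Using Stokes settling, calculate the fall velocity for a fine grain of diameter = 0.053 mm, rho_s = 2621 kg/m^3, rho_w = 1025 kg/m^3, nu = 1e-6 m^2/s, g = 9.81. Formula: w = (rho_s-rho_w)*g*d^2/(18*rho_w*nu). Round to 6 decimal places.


w = (rho_s - rho_w) * g * d^2 / (18 * rho_w * nu)
d = 0.053 mm = 0.000053 m
rho_s - rho_w = 2621 - 1025 = 1596
Numerator = 1596 * 9.81 * (0.000053)^2 = 0.000043979839
Denominator = 18 * 1025 * 1e-6 = 0.018450
w = 0.002384 m/s

0.002384


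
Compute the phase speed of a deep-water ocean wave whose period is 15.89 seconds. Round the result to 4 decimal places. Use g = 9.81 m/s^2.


We use the deep-water celerity formula:
C = g * T / (2 * pi)
C = 9.81 * 15.89 / (2 * 3.14159...)
C = 155.880900 / 6.283185
C = 24.8092 m/s

24.8092


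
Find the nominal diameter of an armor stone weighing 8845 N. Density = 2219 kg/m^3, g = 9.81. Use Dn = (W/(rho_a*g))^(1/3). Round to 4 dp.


V = W / (rho_a * g)
V = 8845 / (2219 * 9.81)
V = 8845 / 21768.39
V = 0.406323 m^3
Dn = V^(1/3) = 0.406323^(1/3)
Dn = 0.7407 m

0.7407


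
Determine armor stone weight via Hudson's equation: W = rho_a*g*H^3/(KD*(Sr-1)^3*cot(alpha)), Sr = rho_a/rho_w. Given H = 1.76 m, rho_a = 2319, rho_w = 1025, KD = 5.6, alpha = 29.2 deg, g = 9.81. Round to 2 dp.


Sr = rho_a / rho_w = 2319 / 1025 = 2.262439
(Sr - 1) = 1.262439
(Sr - 1)^3 = 2.012015
cot(29.2) = 1 / tan(29.2) = 1 / 0.558881 = 1.789289
Numerator = 2319 * 9.81 * 1.76^3 = 124024.5784
Denominator = 5.6 * 2.012015 * 1.789289 = 20.160432
W = 124024.5784 / 20.160432
W = 6151.88 N

6151.88


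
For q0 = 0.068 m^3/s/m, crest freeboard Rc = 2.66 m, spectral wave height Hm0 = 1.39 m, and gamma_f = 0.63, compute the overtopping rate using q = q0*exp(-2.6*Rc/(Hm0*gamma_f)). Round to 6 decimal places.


q = q0 * exp(-2.6 * Rc / (Hm0 * gamma_f))
Exponent = -2.6 * 2.66 / (1.39 * 0.63)
= -2.6 * 2.66 / 0.8757
= -7.897682
exp(-7.897682) = 0.000372
q = 0.068 * 0.000372
q = 0.000025 m^3/s/m

0.000025


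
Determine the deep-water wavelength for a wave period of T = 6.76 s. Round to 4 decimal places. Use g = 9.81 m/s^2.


L0 = g * T^2 / (2 * pi)
L0 = 9.81 * 6.76^2 / (2 * pi)
L0 = 9.81 * 45.6976 / 6.28319
L0 = 448.2935 / 6.28319
L0 = 71.3481 m

71.3481


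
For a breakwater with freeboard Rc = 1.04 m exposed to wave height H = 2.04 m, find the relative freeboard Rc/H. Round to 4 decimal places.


Relative freeboard = Rc / H
= 1.04 / 2.04
= 0.5098

0.5098


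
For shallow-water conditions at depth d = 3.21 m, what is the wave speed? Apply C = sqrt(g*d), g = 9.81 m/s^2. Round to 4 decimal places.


Using the shallow-water approximation:
C = sqrt(g * d) = sqrt(9.81 * 3.21)
C = sqrt(31.4901)
C = 5.6116 m/s

5.6116


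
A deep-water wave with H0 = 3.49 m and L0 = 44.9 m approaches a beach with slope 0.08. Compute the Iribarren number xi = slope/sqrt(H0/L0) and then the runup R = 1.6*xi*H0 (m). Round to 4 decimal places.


xi = slope / sqrt(H0/L0)
H0/L0 = 3.49/44.9 = 0.077728
sqrt(0.077728) = 0.278798
xi = 0.08 / 0.278798 = 0.286946
R = 1.6 * xi * H0 = 1.6 * 0.286946 * 3.49
R = 1.6023 m

1.6023


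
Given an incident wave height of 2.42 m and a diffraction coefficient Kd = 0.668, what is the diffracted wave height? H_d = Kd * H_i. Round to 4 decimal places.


H_d = Kd * H_i
H_d = 0.668 * 2.42
H_d = 1.6166 m

1.6166


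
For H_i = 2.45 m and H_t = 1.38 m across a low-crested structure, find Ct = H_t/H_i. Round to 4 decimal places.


Ct = H_t / H_i
Ct = 1.38 / 2.45
Ct = 0.5633

0.5633


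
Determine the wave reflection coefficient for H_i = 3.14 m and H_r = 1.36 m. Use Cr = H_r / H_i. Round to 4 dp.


Cr = H_r / H_i
Cr = 1.36 / 3.14
Cr = 0.4331

0.4331


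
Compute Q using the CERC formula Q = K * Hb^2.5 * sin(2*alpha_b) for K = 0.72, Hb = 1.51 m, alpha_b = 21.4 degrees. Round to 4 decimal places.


Q = K * Hb^2.5 * sin(2 * alpha_b)
Hb^2.5 = 1.51^2.5 = 2.801834
sin(2 * 21.4) = sin(42.8) = 0.679441
Q = 0.72 * 2.801834 * 0.679441
Q = 1.3707 m^3/s

1.3707


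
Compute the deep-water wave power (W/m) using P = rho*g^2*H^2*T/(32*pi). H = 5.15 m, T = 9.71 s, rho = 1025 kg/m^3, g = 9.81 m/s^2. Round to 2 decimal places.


P = rho * g^2 * H^2 * T / (32 * pi)
P = 1025 * 9.81^2 * 5.15^2 * 9.71 / (32 * pi)
P = 1025 * 96.2361 * 26.5225 * 9.71 / 100.53096
P = 252694.46 W/m

252694.46


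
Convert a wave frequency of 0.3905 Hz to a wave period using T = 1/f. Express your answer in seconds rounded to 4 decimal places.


T = 1 / f
T = 1 / 0.3905
T = 2.5608 s

2.5608


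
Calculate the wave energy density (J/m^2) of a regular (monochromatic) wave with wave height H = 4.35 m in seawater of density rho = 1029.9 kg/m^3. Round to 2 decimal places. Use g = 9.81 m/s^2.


E = (1/8) * rho * g * H^2
E = (1/8) * 1029.9 * 9.81 * 4.35^2
E = 0.125 * 1029.9 * 9.81 * 18.9225
E = 23897.51 J/m^2

23897.51


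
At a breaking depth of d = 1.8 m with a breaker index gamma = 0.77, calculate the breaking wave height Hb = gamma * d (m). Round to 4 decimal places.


Hb = gamma * d
Hb = 0.77 * 1.8
Hb = 1.3860 m

1.3860


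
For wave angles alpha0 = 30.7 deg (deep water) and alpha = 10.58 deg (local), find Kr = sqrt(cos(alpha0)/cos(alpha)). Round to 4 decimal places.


Kr = sqrt(cos(alpha0) / cos(alpha))
cos(30.7) = 0.859852
cos(10.58) = 0.983000
Kr = sqrt(0.859852 / 0.983000)
Kr = sqrt(0.874723)
Kr = 0.9353

0.9353


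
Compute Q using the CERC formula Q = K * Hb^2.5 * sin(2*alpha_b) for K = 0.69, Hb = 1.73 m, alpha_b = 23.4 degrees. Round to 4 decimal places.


Q = K * Hb^2.5 * sin(2 * alpha_b)
Hb^2.5 = 1.73^2.5 = 3.936545
sin(2 * 23.4) = sin(46.8) = 0.728969
Q = 0.69 * 3.936545 * 0.728969
Q = 1.9800 m^3/s

1.9800


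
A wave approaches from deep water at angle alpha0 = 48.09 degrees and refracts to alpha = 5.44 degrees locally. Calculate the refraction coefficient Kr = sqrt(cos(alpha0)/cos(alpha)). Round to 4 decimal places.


Kr = sqrt(cos(alpha0) / cos(alpha))
cos(48.09) = 0.667962
cos(5.44) = 0.995496
Kr = sqrt(0.667962 / 0.995496)
Kr = sqrt(0.670985)
Kr = 0.8191

0.8191


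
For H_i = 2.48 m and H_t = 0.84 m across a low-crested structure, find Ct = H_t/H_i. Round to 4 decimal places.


Ct = H_t / H_i
Ct = 0.84 / 2.48
Ct = 0.3387

0.3387


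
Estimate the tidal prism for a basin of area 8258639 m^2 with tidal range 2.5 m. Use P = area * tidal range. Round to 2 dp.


Tidal prism = Area * Tidal range
P = 8258639 * 2.5
P = 20646597.50 m^3

20646597.50


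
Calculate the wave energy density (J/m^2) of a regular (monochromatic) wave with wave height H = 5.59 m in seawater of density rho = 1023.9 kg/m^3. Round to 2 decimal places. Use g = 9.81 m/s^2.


E = (1/8) * rho * g * H^2
E = (1/8) * 1023.9 * 9.81 * 5.59^2
E = 0.125 * 1023.9 * 9.81 * 31.2481
E = 39233.78 J/m^2

39233.78


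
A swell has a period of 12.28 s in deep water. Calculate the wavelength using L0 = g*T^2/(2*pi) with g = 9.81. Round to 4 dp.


L0 = g * T^2 / (2 * pi)
L0 = 9.81 * 12.28^2 / (2 * pi)
L0 = 9.81 * 150.7984 / 6.28319
L0 = 1479.3323 / 6.28319
L0 = 235.4430 m

235.4430


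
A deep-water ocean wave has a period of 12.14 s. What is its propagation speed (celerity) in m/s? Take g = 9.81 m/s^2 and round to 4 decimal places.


We use the deep-water celerity formula:
C = g * T / (2 * pi)
C = 9.81 * 12.14 / (2 * 3.14159...)
C = 119.093400 / 6.283185
C = 18.9543 m/s

18.9543


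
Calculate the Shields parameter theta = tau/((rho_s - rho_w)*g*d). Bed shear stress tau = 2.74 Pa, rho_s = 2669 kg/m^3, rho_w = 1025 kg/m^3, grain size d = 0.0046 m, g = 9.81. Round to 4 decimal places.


theta = tau / ((rho_s - rho_w) * g * d)
rho_s - rho_w = 2669 - 1025 = 1644
Denominator = 1644 * 9.81 * 0.0046 = 74.187144
theta = 2.74 / 74.187144
theta = 0.0369

0.0369


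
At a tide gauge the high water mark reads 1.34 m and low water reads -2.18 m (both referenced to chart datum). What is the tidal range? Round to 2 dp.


Tidal range = High water - Low water
Tidal range = 1.34 - (-2.18)
Tidal range = 3.52 m

3.52


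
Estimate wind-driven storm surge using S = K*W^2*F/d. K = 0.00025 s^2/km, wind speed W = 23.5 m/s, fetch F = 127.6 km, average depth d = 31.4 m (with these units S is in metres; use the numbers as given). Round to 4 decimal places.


S = K * W^2 * F / d
W^2 = 23.5^2 = 552.25
S = 0.00025 * 552.25 * 127.6 / 31.4
Numerator = 0.00025 * 552.25 * 127.6 = 17.616775
S = 17.616775 / 31.4 = 0.5610 m

0.5610


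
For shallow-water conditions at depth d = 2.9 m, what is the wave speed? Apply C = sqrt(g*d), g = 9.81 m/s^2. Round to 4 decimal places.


Using the shallow-water approximation:
C = sqrt(g * d) = sqrt(9.81 * 2.9)
C = sqrt(28.4490)
C = 5.3338 m/s

5.3338


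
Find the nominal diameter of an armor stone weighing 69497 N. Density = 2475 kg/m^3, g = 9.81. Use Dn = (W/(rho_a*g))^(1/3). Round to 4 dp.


V = W / (rho_a * g)
V = 69497 / (2475 * 9.81)
V = 69497 / 24279.75
V = 2.862344 m^3
Dn = V^(1/3) = 2.862344^(1/3)
Dn = 1.4198 m

1.4198


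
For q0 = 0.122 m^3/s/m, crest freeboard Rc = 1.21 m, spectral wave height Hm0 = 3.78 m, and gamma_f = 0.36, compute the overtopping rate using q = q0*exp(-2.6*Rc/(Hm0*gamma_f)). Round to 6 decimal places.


q = q0 * exp(-2.6 * Rc / (Hm0 * gamma_f))
Exponent = -2.6 * 1.21 / (3.78 * 0.36)
= -2.6 * 1.21 / 1.3608
= -2.311875
exp(-2.311875) = 0.099075
q = 0.122 * 0.099075
q = 0.012087 m^3/s/m

0.012087


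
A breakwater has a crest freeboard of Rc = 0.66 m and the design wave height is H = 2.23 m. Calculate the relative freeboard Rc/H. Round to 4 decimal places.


Relative freeboard = Rc / H
= 0.66 / 2.23
= 0.2960

0.2960


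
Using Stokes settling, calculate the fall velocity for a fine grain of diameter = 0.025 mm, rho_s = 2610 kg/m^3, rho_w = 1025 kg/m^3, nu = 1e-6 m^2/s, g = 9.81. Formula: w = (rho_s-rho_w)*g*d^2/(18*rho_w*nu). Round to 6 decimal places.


w = (rho_s - rho_w) * g * d^2 / (18 * rho_w * nu)
d = 0.025 mm = 0.000025 m
rho_s - rho_w = 2610 - 1025 = 1585
Numerator = 1585 * 9.81 * (0.000025)^2 = 0.000009718031
Denominator = 18 * 1025 * 1e-6 = 0.018450
w = 0.000527 m/s

0.000527


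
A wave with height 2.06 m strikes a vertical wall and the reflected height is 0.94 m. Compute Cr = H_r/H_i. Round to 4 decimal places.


Cr = H_r / H_i
Cr = 0.94 / 2.06
Cr = 0.4563

0.4563


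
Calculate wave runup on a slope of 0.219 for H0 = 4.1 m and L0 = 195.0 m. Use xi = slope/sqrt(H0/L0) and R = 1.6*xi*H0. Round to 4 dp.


xi = slope / sqrt(H0/L0)
H0/L0 = 4.1/195.0 = 0.021026
sqrt(0.021026) = 0.145002
xi = 0.219 / 0.145002 = 1.510322
R = 1.6 * xi * H0 = 1.6 * 1.510322 * 4.1
R = 9.9077 m

9.9077


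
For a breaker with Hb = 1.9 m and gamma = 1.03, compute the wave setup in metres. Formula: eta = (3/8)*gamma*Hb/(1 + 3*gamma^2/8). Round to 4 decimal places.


eta = (3/8) * gamma * Hb / (1 + 3*gamma^2/8)
Numerator = (3/8) * 1.03 * 1.9 = 0.733875
Denominator = 1 + 3*1.03^2/8 = 1 + 0.397838 = 1.397838
eta = 0.733875 / 1.397838
eta = 0.5250 m

0.5250


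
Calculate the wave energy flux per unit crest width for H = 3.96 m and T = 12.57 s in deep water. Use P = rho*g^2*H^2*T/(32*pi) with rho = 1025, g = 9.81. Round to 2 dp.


P = rho * g^2 * H^2 * T / (32 * pi)
P = 1025 * 9.81^2 * 3.96^2 * 12.57 / (32 * pi)
P = 1025 * 96.2361 * 15.6816 * 12.57 / 100.53096
P = 193413.90 W/m

193413.90


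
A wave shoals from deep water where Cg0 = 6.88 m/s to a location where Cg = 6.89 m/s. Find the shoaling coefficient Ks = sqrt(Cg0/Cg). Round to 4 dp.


Ks = sqrt(Cg0 / Cg)
Ks = sqrt(6.88 / 6.89)
Ks = sqrt(0.9985)
Ks = 0.9993

0.9993


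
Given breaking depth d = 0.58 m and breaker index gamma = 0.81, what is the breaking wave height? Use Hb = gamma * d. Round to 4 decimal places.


Hb = gamma * d
Hb = 0.81 * 0.58
Hb = 0.4698 m

0.4698


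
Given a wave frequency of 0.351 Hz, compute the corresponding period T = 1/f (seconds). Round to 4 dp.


T = 1 / f
T = 1 / 0.351
T = 2.8490 s

2.8490


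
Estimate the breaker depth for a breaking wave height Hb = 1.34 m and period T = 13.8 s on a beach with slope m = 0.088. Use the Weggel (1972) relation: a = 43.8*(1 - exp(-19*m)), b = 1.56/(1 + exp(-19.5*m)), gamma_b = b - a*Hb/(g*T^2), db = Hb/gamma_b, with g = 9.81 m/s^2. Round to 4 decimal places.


a = 43.8 * (1 - exp(-19 * m))
exp(-19 * 0.088) = exp(-1.6720) = 0.187871
a = 43.8 * (1 - 0.187871) = 35.571252
b = 1.56 / (1 + exp(-19.5 * m))
exp(-19.5 * 0.088) = exp(-1.7160) = 0.179784
b = 1.56 / (1 + 0.179784) = 1.322276
Hb / (g * T^2) = 1.34 / (9.81 * 13.8^2) = 1.34 / 1868.2164 = 0.00071726
gamma_b = b - a * Hb/(g*T^2) = 1.322276 - 35.571252 * 0.00071726 = 1.296762
db = Hb / gamma_b = 1.34 / 1.296762
db = 1.0333 m

1.0333


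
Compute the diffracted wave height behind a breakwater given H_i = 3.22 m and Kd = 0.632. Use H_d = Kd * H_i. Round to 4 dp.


H_d = Kd * H_i
H_d = 0.632 * 3.22
H_d = 2.0350 m

2.0350


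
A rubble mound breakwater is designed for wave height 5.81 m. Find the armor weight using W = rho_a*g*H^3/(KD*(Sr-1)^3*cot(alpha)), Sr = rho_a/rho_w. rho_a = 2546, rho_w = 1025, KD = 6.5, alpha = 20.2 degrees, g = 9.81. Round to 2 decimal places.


Sr = rho_a / rho_w = 2546 / 1025 = 2.483902
(Sr - 1) = 1.483902
(Sr - 1)^3 = 3.267503
cot(20.2) = 1 / tan(20.2) = 1 / 0.367928 = 2.717920
Numerator = 2546 * 9.81 * 5.81^3 = 4898417.5664
Denominator = 6.5 * 3.267503 * 2.717920 = 57.725292
W = 4898417.5664 / 57.725292
W = 84857.39 N

84857.39
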